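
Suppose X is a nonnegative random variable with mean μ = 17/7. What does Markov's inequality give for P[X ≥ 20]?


μ = E[X] = 17/7, a = 20.
Markov: P[X ≥ 20] ≤ μ/a = (17/7)/20 = 17/140.
Numerically: ≈ 0.12143.
(Since a = 20 > μ = 2.42857, the bound 17/140 is < 1 and informative.)

P[X ≥ 20] ≤ 17/140 ≈ 0.12143.


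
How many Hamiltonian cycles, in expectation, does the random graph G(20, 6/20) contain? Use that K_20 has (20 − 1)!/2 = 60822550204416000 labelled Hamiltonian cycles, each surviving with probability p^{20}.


K_20 has (20 − 1)!/2 = 60822550204416000 labelled Hamiltonian cycles.
For each such Hamiltonian cycle H, let X_H = 1 if all 20 edges of H are present in G. Then P[X_H = 1] = p^{20} = (3/10)^{20} = 3486784401/100000000000000000000.
By linearity: E[X] = Σ_H E[X_H] = 60822550204416000 · p^{20} = 60822550204416000 · 3486784401/100000000000000000000 = 51776152168407487821/24414062500000.
Numerically: E[X] ≈ 2.12e+06.

E[X] = 60822550204416000 · (3/10)^{20} = 51776152168407487821/24414062500000 ≈ 2.12e+06.


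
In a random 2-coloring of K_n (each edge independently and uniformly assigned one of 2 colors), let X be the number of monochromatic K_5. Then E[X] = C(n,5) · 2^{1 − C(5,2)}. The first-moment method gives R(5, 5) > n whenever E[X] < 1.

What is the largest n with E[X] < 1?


We need C(n, 5) · 2^{1 − 10} < 1, i.e. C(n, 5) < 2^{10 − 1} = 512.
Check values of n near the boundary:
  n = 6: C(6, 5) = 6; 6 < 512? YES
  n = 7: C(7, 5) = 21; 21 < 512? YES
  n = 8: C(8, 5) = 56; 56 < 512? YES
  n = 9: C(9, 5) = 126; 126 < 512? YES
  n = 10: C(10, 5) = 252; 252 < 512? YES
  n = 11: C(11, 5) = 462; 462 < 512? YES
  n = 12: C(12, 5) = 792; 792 < 512? NO
  n = 13: C(13, 5) = 1287; 1287 < 512? NO
  n = 14: C(14, 5) = 2002; 2002 < 512? NO
The largest n with C(n, 5) < 512 is n = 11 (where E[X] = 231/256 ≈ 0.90234). Hence R(5, 5) > 11, i.e. R(5, 5) ≥ 12.

Largest n = 11; hence R(5, 5) > 11.


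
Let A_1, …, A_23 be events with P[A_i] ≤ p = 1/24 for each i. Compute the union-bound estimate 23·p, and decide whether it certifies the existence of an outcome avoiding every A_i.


Union bound: P[∪_{i=1}^{23} A_i] ≤ Σ_i P[A_i] ≤ 23·p = 23·(1/24) = 23/24.
Numerically: 23/24 ≈ 0.95833.
Is 23/24 < 1? YES.
Since P[∪ A_i] ≤ 23/24 < 1, the complement has P[∩ A_i^c] ≥ 1 − 23/24 = 1/24 > 0, so some outcome avoids every A_i.

23·p = 23/24 ≈ 0.95833; existence CERTIFIED by the union bound.


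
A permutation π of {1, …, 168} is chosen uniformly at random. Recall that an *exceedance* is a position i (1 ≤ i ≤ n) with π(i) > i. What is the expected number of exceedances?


Write X = Σ_{i=1}^{168} X_i, where X_i = 1_{π(i) > i}.
For each fixed i, π(i) is uniform over {1, …, 168} (marginal of a uniform permutation), so P[π(i) > i] = (n − i)/n. Summing: Σ_{i=1}^{168} (n − i)/n = (0 + 1 + … + 167)/168 = 168(168 − 1)/(2·168) = (168 − 1)/2.
Hence E[X] = Σ_{i=1}^{168} (168 − i)/168 = 167/2 ≈ 83.500000.

E[X] = 167/2 = 83.500000.


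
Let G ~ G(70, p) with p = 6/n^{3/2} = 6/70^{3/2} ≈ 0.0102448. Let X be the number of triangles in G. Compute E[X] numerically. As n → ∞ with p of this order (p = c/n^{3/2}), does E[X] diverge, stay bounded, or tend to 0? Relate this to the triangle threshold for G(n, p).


Number of potential triangles: C(70, 3) = 54740.
Each occurs with probability p³ ≈ (0.0102448)³ ≈ 1.07525772e-06.
By linearity: E[X] = C(70, 3)·p³ ≈ 54740 · 1.07525772e-06 ≈ 0.058860.
Since α = 3/2 > 1, p = c/n^{3/2} = o(1/n) is below the triangle threshold p ~ 1/n. Asymptotically E[X] ~ (c³/6)·n^{3(1−α)} = (6³/6)·n^{-1.5} → 0, so by Markov's inequality G has no triangles w.h.p.

E[X] ≈ 0.058860; in regime p = Θ(1/n^{3/2}) E[X] tends to 0 (below the triangle threshold p ~ 1/n).


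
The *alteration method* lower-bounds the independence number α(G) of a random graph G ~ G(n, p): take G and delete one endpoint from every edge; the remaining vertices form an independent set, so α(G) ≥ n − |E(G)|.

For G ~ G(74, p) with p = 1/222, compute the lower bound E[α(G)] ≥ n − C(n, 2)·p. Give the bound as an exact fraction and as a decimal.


E[|E(G)|] = C(74, 2)·p = 2701 · (1/222) = 73/6.
E[α(G)] ≥ n − E[|E(G)|] = 74 − 73/6 = 371/6.
Numerically: ≈ 61.8333.
(This is only a lower bound; the true E[α(G)] may be larger.)

E[α(G)] ≥ 371/6 ≈ 61.8333.


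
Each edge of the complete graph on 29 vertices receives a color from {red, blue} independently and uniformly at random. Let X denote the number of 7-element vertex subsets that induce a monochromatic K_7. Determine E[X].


Let X = Σ_S X_S over the C(29, 7) = 1560780 subsets S of size 7, where X_S = 1 if the K_7 on S is monochromatic.
For a fixed S, the K_7 on S has C(7, 2) = 21 edges. P[all 21 edges red] = (1/2)^21, and likewise for blue, so P[monochromatic] = 2·(1/2)^21 = 2^{1 − 21} = 1/1048576.
By linearity of expectation: E[X] = C(29, 7) · 2^{1 − 21} = 1560780 · 1/1048576 = 390195/262144.
Numerically: E[X] ≈ 1.488476.

E[X] = C(29,7)·2^(1−C(7,2)) = 390195/262144 ≈ 1.488476.


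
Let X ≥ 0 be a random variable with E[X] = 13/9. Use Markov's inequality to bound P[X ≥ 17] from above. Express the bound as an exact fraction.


μ = E[X] = 13/9, a = 17.
Markov: P[X ≥ 17] ≤ μ/a = (13/9)/17 = 13/153.
Numerically: ≈ 0.0850.
(Since a = 17 > μ = 1.4444, the bound 13/153 is < 1 and informative.)

P[X ≥ 17] ≤ 13/153 ≈ 0.0850.


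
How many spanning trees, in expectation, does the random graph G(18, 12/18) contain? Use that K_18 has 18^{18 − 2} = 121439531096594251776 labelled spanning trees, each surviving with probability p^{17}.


K_18 has 18^{18 − 2} = 121439531096594251776 labelled spanning trees.
For each such spanning tree H, let X_H = 1 if all 17 edges of H are present in G. Then P[X_H = 1] = p^{17} = (2/3)^{17} = 131072/129140163.
By linearity of expectation: E[X] = Σ_H E[X_H] = 121439531096594251776 · p^{17} = 121439531096594251776 · 131072/129140163 = 123256172596690944.
Numerically: E[X] ≈ 1.233e+17.

E[X] = 121439531096594251776 · (2/3)^{17} = 123256172596690944 ≈ 1.233e+17.


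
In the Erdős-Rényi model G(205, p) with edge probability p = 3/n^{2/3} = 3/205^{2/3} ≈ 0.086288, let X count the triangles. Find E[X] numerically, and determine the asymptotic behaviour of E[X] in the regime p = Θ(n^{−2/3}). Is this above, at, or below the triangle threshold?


Number of potential triangles: C(205, 3) = 1414910.
Each occurs with probability p³ ≈ (0.086288)³ ≈ 6.4247472e-04.
By linearity: E[X] = C(205, 3)·p³ ≈ 1414910 · 6.4247472e-04 ≈ 909.04390.
Since α = 2/3 < 1, p = c/n^{2/3} ≫ 1/n is above the triangle threshold p ~ 1/n. Asymptotically E[X] ~ (c³/6)·n^{3(1−α)} = (3³/6)·n^{1} → ∞; triangles are abundant w.h.p.

E[X] ≈ 909.04390; in regime p = Θ(1/n^{2/3}) E[X] diverges (above the triangle threshold p ~ 1/n).


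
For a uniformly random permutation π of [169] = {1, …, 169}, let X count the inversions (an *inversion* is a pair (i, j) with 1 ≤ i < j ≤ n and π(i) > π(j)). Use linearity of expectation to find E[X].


Write X = Σ X_I over the C(169, 2) = 14196 pairs i < j, with X_I the indicator of one inversion.
There are 14196 indicators.
For each fixed pair i < j, the values π(i) and π(j) are two distinct elements of {1, …, 169} in uniformly random order; by symmetry P[π(i) > π(j)] = 1/2.
By linearity: E[X] = 14196 · (1/2) = C(169, 2) · (1/2) = 14196/2 = 7098 ≈ 7098.00000.

E[X] = 7098 = 7098.00000.


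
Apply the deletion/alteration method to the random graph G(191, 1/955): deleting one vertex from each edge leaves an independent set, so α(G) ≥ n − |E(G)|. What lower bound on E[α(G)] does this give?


E[|E(G)|] = C(191, 2)·p = 18145 · (1/955) = 19.
E[α(G)] ≥ n − E[|E(G)|] = 191 − 19 = 172.
Numerically: ≈ 172.00000.
(This is only a lower bound; the true E[α(G)] may be larger.)

E[α(G)] ≥ 172 ≈ 172.00000.


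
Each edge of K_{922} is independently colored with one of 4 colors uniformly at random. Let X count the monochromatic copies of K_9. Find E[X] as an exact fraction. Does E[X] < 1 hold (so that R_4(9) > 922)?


E[X] = C(922, 9) · 4^{1 − 36} = 1275867683890227543270 · 4^{−35} = 1275867683890227543270/1180591620717411303424.
As a reduced fraction: E[X] = 637933841945113771635/590295810358705651712 ≈ 1.0807020.
Is E[X] < 1? NO.
Since E[X] ≥ 1, the first-moment bound is inconclusive at n = 922; it does NOT by itself certify R_4(9) > 922.

E[X] = 637933841945113771635/590295810358705651712 ≈ 1.0807020; E[X] ≥ 1; first-moment method inconclusive here.


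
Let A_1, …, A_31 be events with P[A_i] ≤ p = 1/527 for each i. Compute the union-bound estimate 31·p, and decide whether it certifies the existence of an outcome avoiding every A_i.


Union bound: P[∪_{i=1}^{31} A_i] ≤ Σ_i P[A_i] ≤ 31·p = 31·(1/527) = 1/17.
Numerically: 1/17 ≈ 0.0588.
Is 1/17 < 1? YES.
Since P[∪ A_i] ≤ 1/17 < 1, the complement has P[∩ A_i^c] ≥ 1 − 1/17 = 16/17 > 0, so some outcome avoids every A_i.

31·p = 1/17 ≈ 0.0588; existence CERTIFIED by the union bound.


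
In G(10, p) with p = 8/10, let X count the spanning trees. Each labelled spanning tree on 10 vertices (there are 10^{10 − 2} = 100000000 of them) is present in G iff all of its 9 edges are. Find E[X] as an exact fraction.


K_10 has 10^{10 − 2} = 100000000 labelled spanning trees.
For each such spanning tree H, let X_H = 1 if all 9 edges of H are present in G. Then P[X_H = 1] = p^{9} = (4/5)^{9} = 262144/1953125.
By linearity: E[X] = Σ_H E[X_H] = 100000000 · p^{9} = 100000000 · 262144/1953125 = 67108864/5.
Numerically: E[X] ≈ 1.342e+07.

E[X] = 100000000 · (4/5)^{9} = 67108864/5 ≈ 1.342e+07.


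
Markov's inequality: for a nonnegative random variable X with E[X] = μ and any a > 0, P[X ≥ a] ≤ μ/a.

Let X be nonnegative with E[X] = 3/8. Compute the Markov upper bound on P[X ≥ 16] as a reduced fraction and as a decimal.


μ = E[X] = 3/8, a = 16.
Markov: P[X ≥ 16] ≤ μ/a = (3/8)/16 = 3/128.
Numerically: ≈ 0.023438.
(Since a = 16 > μ = 0.375000, the bound 3/128 is < 1 and informative.)

P[X ≥ 16] ≤ 3/128 ≈ 0.023438.


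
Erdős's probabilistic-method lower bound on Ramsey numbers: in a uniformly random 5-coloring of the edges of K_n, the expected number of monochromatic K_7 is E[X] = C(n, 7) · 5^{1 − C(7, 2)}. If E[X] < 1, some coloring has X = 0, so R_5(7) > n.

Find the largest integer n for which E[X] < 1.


We need C(n, 7) · 5^{1 − 21} < 1, i.e. C(n, 7) < 5^{21 − 1} = 95367431640625.
Check values of n near the boundary:
  n = 337: C(337, 7) = 91989916924632; 91989916924632 < 95367431640625? YES
  n = 338: C(338, 7) = 93935323022736; 93935323022736 < 95367431640625? YES
  n = 339: C(339, 7) = 95915887062372; 95915887062372 < 95367431640625? NO
The largest n with C(n, 7) < 95367431640625 is n = 338 (where E[X] = 93935323022736/95367431640625 ≈ 0.98498). Hence R_5(7) > 338, i.e. R_5(7) ≥ 339.

Largest n = 338; hence R_5(7) > 338.


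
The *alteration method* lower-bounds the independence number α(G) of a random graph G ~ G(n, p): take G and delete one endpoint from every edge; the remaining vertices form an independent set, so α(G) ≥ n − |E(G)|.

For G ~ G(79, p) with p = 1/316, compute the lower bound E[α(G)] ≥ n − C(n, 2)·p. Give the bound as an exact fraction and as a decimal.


E[|E(G)|] = C(79, 2)·p = 3081 · (1/316) = 39/4.
E[α(G)] ≥ n − E[|E(G)|] = 79 − 39/4 = 277/4.
Numerically: ≈ 69.25000.
(This is only a lower bound; the true E[α(G)] may be larger.)

E[α(G)] ≥ 277/4 ≈ 69.25000.


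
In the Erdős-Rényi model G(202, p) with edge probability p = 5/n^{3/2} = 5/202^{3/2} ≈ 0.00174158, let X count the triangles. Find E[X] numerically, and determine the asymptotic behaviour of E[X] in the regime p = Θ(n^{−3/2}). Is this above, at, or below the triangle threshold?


Number of potential triangles: C(202, 3) = 1353400.
Each occurs with probability p³ ≈ (0.00174158)³ ≈ 5.28237040e-09.
By linearity: E[X] = C(202, 3)·p³ ≈ 1353400 · 5.28237040e-09 ≈ 0.007149.
Since α = 3/2 > 1, p = c/n^{3/2} = o(1/n) is below the triangle threshold p ~ 1/n. Asymptotically E[X] ~ (c³/6)·n^{3(1−α)} = (5³/6)·n^{-1.5} → 0, so by Markov's inequality G has no triangles w.h.p.

E[X] ≈ 0.007149; in regime p = Θ(1/n^{3/2}) E[X] tends to 0 (below the triangle threshold p ~ 1/n).


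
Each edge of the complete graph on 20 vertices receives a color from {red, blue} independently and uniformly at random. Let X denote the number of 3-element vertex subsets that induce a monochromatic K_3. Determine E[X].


Let X = Σ_S X_S over the C(20, 3) = 1140 subsets S of size 3, where X_S = 1 if the K_3 on S is monochromatic.
For a fixed S, the K_3 on S has C(3, 2) = 3 edges. P[all 3 edges red] = (1/2)^3, and likewise for blue, so P[monochromatic] = 2·(1/2)^3 = 2^{1 − 3} = 1/4.
By linearity: E[X] = C(20, 3) · 2^{1 − 3} = 1140 · 1/4 = 285.
Numerically: E[X] ≈ 285.00000.

E[X] = C(20,3)·2^(1−C(3,2)) = 285 ≈ 285.00000.


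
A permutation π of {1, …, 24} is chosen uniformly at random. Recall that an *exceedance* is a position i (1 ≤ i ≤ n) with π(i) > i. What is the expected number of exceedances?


Write X = Σ_{i=1}^{24} X_i, where X_i = 1_{π(i) > i}.
For each fixed i, π(i) is uniform over {1, …, 24} (marginal of a uniform permutation), so P[π(i) > i] = (n − i)/n. Summing: Σ_{i=1}^{24} (n − i)/n = (0 + 1 + … + 23)/24 = 24(24 − 1)/(2·24) = (24 − 1)/2.
Hence E[X] = Σ_{i=1}^{24} (24 − i)/24 = 23/2 ≈ 11.500.

E[X] = 23/2 = 11.500.


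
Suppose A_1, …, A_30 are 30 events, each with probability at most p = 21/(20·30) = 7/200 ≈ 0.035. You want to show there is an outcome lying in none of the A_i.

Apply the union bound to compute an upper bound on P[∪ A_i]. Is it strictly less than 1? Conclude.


Union bound: P[∪_{i=1}^{30} A_i] ≤ Σ_i P[A_i] ≤ 30·p = 30·(7/200) = 21/20.
Numerically: 21/20 ≈ 1.050.
Is 21/20 < 1? NO.
Since the bound 21/20 is ≥ 1, the union bound is uninformative here; it does NOT by itself certify existence.

30·p = 21/20 ≈ 1.050; existence NOT certified by the union bound.


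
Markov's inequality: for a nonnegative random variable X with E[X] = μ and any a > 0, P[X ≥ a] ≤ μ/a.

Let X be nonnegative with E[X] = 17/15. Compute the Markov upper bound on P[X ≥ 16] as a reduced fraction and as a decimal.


μ = E[X] = 17/15, a = 16.
Markov: P[X ≥ 16] ≤ μ/a = (17/15)/16 = 17/240.
Numerically: ≈ 0.07083.
(Since a = 16 > μ = 1.13333, the bound 17/240 is < 1 and informative.)

P[X ≥ 16] ≤ 17/240 ≈ 0.07083.


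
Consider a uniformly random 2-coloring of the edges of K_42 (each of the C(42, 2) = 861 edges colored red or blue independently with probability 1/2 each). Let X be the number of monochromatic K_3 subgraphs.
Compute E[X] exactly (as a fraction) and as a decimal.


Let X = Σ_S X_S over the C(42, 3) = 11480 subsets S of size 3, where X_S = 1 if the K_3 on S is monochromatic.
For a fixed S, the K_3 on S has C(3, 2) = 3 edges. P[all 3 edges red] = (1/2)^3, and likewise for blue, so P[monochromatic] = 2·(1/2)^3 = 2^{1 − 3} = 1/4.
By linearity: E[X] = C(42, 3) · 2^{1 − 3} = 11480 · 1/4 = 2870.
Numerically: E[X] ≈ 2870.00000.

E[X] = C(42,3)·2^(1−C(3,2)) = 2870 ≈ 2870.00000.


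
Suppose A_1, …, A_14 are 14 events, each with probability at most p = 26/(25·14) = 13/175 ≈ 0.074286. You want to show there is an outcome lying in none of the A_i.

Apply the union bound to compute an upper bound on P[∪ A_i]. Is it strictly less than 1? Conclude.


Union bound: P[∪_{i=1}^{14} A_i] ≤ Σ_i P[A_i] ≤ 14·p = 14·(13/175) = 26/25.
Numerically: 26/25 ≈ 1.040000.
Is 26/25 < 1? NO.
Since the bound 26/25 is ≥ 1, the union bound is uninformative here; it does NOT by itself certify existence.

14·p = 26/25 ≈ 1.040000; existence NOT certified by the union bound.


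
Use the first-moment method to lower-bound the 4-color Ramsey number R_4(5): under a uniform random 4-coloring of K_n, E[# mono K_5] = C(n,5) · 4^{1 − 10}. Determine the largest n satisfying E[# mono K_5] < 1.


We need C(n, 5) · 4^{1 − 10} < 1, i.e. C(n, 5) < 4^{10 − 1} = 262144.
Check values of n near the boundary:
  n = 28: C(28, 5) = 98280; 98280 < 262144? YES
  n = 29: C(29, 5) = 118755; 118755 < 262144? YES
  n = 30: C(30, 5) = 142506; 142506 < 262144? YES
  n = 31: C(31, 5) = 169911; 169911 < 262144? YES
  n = 32: C(32, 5) = 201376; 201376 < 262144? YES
  n = 33: C(33, 5) = 237336; 237336 < 262144? YES
  n = 34: C(34, 5) = 278256; 278256 < 262144? NO
  n = 35: C(35, 5) = 324632; 324632 < 262144? NO
  n = 36: C(36, 5) = 376992; 376992 < 262144? NO
The largest n with C(n, 5) < 262144 is n = 33 (where E[X] = 29667/32768 ≈ 0.9053650). Hence R_4(5) > 33, i.e. R_4(5) ≥ 34.

Largest n = 33; hence R_4(5) > 33.


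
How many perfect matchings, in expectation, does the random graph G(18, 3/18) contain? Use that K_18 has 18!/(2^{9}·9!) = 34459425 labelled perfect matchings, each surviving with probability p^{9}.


K_18 has 18!/(2^{9}·9!) = 34459425 labelled perfect matchings.
For each such perfect matching H, let X_H = 1 if all 9 edges of H are present in G. Then P[X_H = 1] = p^{9} = (1/6)^{9} = 1/10077696.
By linearity: E[X] = Σ_H E[X_H] = 34459425 · p^{9} = 34459425 · 1/10077696 = 425425/124416.
Numerically: E[X] ≈ 3.41938.

E[X] = 34459425 · (1/6)^{9} = 425425/124416 ≈ 3.41938.


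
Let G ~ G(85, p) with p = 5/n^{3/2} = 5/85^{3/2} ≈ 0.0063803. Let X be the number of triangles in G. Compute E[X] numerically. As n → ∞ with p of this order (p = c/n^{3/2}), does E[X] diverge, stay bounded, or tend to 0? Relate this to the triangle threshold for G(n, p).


Number of potential triangles: C(85, 3) = 98770.
Each occurs with probability p³ ≈ (0.0063803)³ ≈ 2.5973163e-07.
By linearity: E[X] = C(85, 3)·p³ ≈ 98770 · 2.5973163e-07 ≈ 0.02565.
Since α = 3/2 > 1, p = c/n^{3/2} = o(1/n) is below the triangle threshold p ~ 1/n. Asymptotically E[X] ~ (c³/6)·n^{3(1−α)} = (5³/6)·n^{-1.5} → 0, so by Markov's inequality G has no triangles w.h.p.

E[X] ≈ 0.02565; in regime p = Θ(1/n^{3/2}) E[X] tends to 0 (below the triangle threshold p ~ 1/n).


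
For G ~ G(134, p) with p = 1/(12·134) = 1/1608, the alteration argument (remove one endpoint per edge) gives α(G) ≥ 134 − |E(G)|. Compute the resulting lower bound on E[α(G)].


E[|E(G)|] = C(134, 2)·p = 8911 · (1/1608) = 133/24.
E[α(G)] ≥ n − E[|E(G)|] = 134 − 133/24 = 3083/24.
Numerically: ≈ 128.458.
(This is only a lower bound; the true E[α(G)] may be larger.)

E[α(G)] ≥ 3083/24 ≈ 128.458.


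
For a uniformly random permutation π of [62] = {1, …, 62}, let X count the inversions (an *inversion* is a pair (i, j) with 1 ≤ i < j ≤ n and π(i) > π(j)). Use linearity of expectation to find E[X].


Write X = Σ X_I over the C(62, 2) = 1891 pairs i < j, with X_I the indicator of one inversion.
There are 1891 indicators.
For each fixed pair i < j, the values π(i) and π(j) are two distinct elements of {1, …, 62} in uniformly random order; by symmetry P[π(i) > π(j)] = 1/2.
By linearity: E[X] = 1891 · (1/2) = C(62, 2) · (1/2) = 1891/2 = 1891/2 ≈ 945.500000.

E[X] = 1891/2 = 945.500000.


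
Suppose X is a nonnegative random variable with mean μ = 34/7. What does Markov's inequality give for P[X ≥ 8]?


μ = E[X] = 34/7, a = 8.
Markov: P[X ≥ 8] ≤ μ/a = (34/7)/8 = 17/28.
Numerically: ≈ 0.607.
(Since a = 8 > μ = 4.857, the bound 17/28 is < 1 and informative.)

P[X ≥ 8] ≤ 17/28 ≈ 0.607.


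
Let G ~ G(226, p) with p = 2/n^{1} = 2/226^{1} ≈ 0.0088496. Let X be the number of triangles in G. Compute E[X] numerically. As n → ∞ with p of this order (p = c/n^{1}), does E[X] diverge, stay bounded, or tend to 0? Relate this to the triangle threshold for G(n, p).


Number of potential triangles: C(226, 3) = 1898400.
Each occurs with probability p³ ≈ (0.0088496)³ ≈ 6.9305016e-07.
By linearity: E[X] = C(226, 3)·p³ ≈ 1898400 · 6.9305016e-07 ≈ 1.31569.
Here α = 1, so p = 2/n is exactly at the triangle threshold p ~ 1/n. Asymptotically E[X] → c³/6 = 2³/6 = 4/3 ≈ 1.33333, a bounded constant. In this regime the triangle count is asymptotically Poisson(c³/6).

E[X] ≈ 1.31569; in regime p = Θ(1/n^{1}) E[X] stays bounded (at the triangle threshold p ~ 1/n).


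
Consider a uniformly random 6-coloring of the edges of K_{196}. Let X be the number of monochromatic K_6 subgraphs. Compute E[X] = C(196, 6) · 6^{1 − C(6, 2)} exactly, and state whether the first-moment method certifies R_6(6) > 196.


E[X] = C(196, 6) · 6^{1 − 15} = 72887293024 · 6^{−14} = 72887293024/78364164096.
As a reduced fraction: E[X] = 2277727907/2448880128 ≈ 0.9301100.
Is E[X] < 1? YES.
Since E[X] < 1, there exists a 6-coloring of K_{196} with no monochromatic K_6; hence R_6(6) > 196.

E[X] = 2277727907/2448880128 ≈ 0.9301100; E[X] < 1, so R_6(6) > 196.


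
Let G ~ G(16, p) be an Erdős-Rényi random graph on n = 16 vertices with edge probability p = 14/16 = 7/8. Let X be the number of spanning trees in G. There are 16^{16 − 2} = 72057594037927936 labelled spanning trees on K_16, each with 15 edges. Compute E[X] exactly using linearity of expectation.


K_16 has 16^{16 − 2} = 72057594037927936 labelled spanning trees.
For each such spanning tree H, let X_H = 1 if all 15 edges of H are present in G. Then P[X_H = 1] = p^{15} = (7/8)^{15} = 4747561509943/35184372088832.
Summing the indicators: E[X] = Σ_H E[X_H] = 72057594037927936 · p^{15} = 72057594037927936 · 4747561509943/35184372088832 = 9723005972363264.
Numerically: E[X] ≈ 9.72e+15.

E[X] = 72057594037927936 · (7/8)^{15} = 9723005972363264 ≈ 9.72e+15.


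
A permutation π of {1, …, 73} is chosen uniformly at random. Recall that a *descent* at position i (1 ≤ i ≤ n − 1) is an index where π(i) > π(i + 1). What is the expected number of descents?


Write X = Σ X_I over i = 1, …, 72, with X_I the indicator of one descent.
There are 72 indicators.
For each fixed i, the pair (π(i), π(i+1)) is a uniformly random ordered pair of distinct values from {1, …, 73}; by symmetry P[π(i) > π(i+1)] = 1/2.
By linearity: E[X] = 72 · (1/2) = (73 − 1) · (1/2) = 36 ≈ 36.000.

E[X] = 36 = 36.000.


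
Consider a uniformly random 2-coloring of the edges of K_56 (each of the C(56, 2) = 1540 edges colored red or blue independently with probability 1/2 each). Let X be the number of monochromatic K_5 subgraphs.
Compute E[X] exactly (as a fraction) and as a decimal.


Let X = Σ_S X_S over the C(56, 5) = 3819816 subsets S of size 5, where X_S = 1 if the K_5 on S is monochromatic.
For a fixed S, the K_5 on S has C(5, 2) = 10 edges. P[all 10 edges red] = (1/2)^10, and likewise for blue, so P[monochromatic] = 2·(1/2)^10 = 2^{1 − 10} = 1/512.
By linearity: E[X] = C(56, 5) · 2^{1 − 10} = 3819816 · 1/512 = 477477/64.
Numerically: E[X] ≈ 7460.578.

E[X] = C(56,5)·2^(1−C(5,2)) = 477477/64 ≈ 7460.578.


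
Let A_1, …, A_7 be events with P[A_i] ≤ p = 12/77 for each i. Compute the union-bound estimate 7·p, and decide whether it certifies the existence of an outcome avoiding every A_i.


Union bound: P[∪_{i=1}^{7} A_i] ≤ Σ_i P[A_i] ≤ 7·p = 7·(12/77) = 12/11.
Numerically: 12/11 ≈ 1.0909.
Is 12/11 < 1? NO.
Since the bound 12/11 is ≥ 1, the union bound is uninformative here; it does NOT by itself certify existence.

7·p = 12/11 ≈ 1.0909; existence NOT certified by the union bound.


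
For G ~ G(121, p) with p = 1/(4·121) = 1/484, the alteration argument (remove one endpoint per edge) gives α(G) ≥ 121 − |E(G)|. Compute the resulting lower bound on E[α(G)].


E[|E(G)|] = C(121, 2)·p = 7260 · (1/484) = 15.
E[α(G)] ≥ n − E[|E(G)|] = 121 − 15 = 106.
Numerically: ≈ 106.00000.
(This is only a lower bound; the true E[α(G)] may be larger.)

E[α(G)] ≥ 106 ≈ 106.00000.


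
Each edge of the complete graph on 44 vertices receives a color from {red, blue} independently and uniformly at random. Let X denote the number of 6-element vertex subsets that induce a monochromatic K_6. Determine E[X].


Let X = Σ_S X_S over the C(44, 6) = 7059052 subsets S of size 6, where X_S = 1 if the K_6 on S is monochromatic.
For a fixed S, the K_6 on S has C(6, 2) = 15 edges. P[all 15 edges red] = (1/2)^15, and likewise for blue, so P[monochromatic] = 2·(1/2)^15 = 2^{1 − 15} = 1/16384.
By linearity of expectation: E[X] = C(44, 6) · 2^{1 − 15} = 7059052 · 1/16384 = 1764763/4096.
Numerically: E[X] ≈ 430.850.

E[X] = C(44,6)·2^(1−C(6,2)) = 1764763/4096 ≈ 430.850.


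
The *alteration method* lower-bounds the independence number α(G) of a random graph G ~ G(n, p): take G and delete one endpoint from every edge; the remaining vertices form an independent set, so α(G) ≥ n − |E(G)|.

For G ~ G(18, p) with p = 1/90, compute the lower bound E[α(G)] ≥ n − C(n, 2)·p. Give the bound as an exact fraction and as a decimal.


E[|E(G)|] = C(18, 2)·p = 153 · (1/90) = 17/10.
E[α(G)] ≥ n − E[|E(G)|] = 18 − 17/10 = 163/10.
Numerically: ≈ 16.300000.
(This is only a lower bound; the true E[α(G)] may be larger.)

E[α(G)] ≥ 163/10 ≈ 16.300000.


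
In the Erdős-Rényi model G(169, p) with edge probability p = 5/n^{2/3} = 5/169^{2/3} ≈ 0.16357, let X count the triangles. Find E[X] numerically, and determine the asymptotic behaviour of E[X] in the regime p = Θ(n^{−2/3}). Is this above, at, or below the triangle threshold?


Number of potential triangles: C(169, 3) = 790244.
Each occurs with probability p³ ≈ (0.16357)³ ≈ 4.3765975e-03.
By linearity: E[X] = C(169, 3)·p³ ≈ 790244 · 4.3765975e-03 ≈ 3458.57988.
Since α = 2/3 < 1, p = c/n^{2/3} ≫ 1/n is above the triangle threshold p ~ 1/n. Asymptotically E[X] ~ (c³/6)·n^{3(1−α)} = (5³/6)·n^{1} → ∞; triangles are abundant w.h.p.

E[X] ≈ 3458.57988; in regime p = Θ(1/n^{2/3}) E[X] diverges (above the triangle threshold p ~ 1/n).


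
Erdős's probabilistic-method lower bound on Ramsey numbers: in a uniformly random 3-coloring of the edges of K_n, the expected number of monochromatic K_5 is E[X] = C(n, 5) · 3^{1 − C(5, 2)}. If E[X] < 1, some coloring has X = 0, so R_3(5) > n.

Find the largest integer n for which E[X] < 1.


We need C(n, 5) · 3^{1 − 10} < 1, i.e. C(n, 5) < 3^{10 − 1} = 19683.
Check values of n near the boundary:
  n = 14: C(14, 5) = 2002; 2002 < 19683? YES
  n = 15: C(15, 5) = 3003; 3003 < 19683? YES
  n = 16: C(16, 5) = 4368; 4368 < 19683? YES
  n = 17: C(17, 5) = 6188; 6188 < 19683? YES
  n = 18: C(18, 5) = 8568; 8568 < 19683? YES
  n = 19: C(19, 5) = 11628; 11628 < 19683? YES
  n = 20: C(20, 5) = 15504; 15504 < 19683? YES
  n = 21: C(21, 5) = 20349; 20349 < 19683? NO
  n = 22: C(22, 5) = 26334; 26334 < 19683? NO
The largest n with C(n, 5) < 19683 is n = 20 (where E[X] = 5168/6561 ≈ 0.787685). Hence R_3(5) > 20, i.e. R_3(5) ≥ 21.

Largest n = 20; hence R_3(5) > 20.


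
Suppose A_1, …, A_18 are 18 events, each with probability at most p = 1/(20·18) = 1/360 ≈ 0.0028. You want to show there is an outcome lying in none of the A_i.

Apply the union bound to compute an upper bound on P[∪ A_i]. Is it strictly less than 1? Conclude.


Union bound: P[∪_{i=1}^{18} A_i] ≤ Σ_i P[A_i] ≤ 18·p = 18·(1/360) = 1/20.
Numerically: 1/20 ≈ 0.0500.
Is 1/20 < 1? YES.
Since P[∪ A_i] ≤ 1/20 < 1, the complement has P[∩ A_i^c] ≥ 1 − 1/20 = 19/20 > 0, so some outcome avoids every A_i.

18·p = 1/20 ≈ 0.0500; existence CERTIFIED by the union bound.


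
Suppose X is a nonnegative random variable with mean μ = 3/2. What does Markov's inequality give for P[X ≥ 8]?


μ = E[X] = 3/2, a = 8.
Markov: P[X ≥ 8] ≤ μ/a = (3/2)/8 = 3/16.
Numerically: ≈ 0.187500.
(Since a = 8 > μ = 1.500000, the bound 3/16 is < 1 and informative.)

P[X ≥ 8] ≤ 3/16 ≈ 0.187500.


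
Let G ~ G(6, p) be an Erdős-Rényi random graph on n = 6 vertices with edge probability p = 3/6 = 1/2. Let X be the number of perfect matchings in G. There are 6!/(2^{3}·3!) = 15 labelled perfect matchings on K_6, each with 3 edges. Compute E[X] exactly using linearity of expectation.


K_6 has 6!/(2^{3}·3!) = 15 labelled perfect matchings.
For each such perfect matching H, let X_H = 1 if all 3 edges of H are present in G. Then P[X_H = 1] = p^{3} = (1/2)^{3} = 1/8.
By linearity of expectation: E[X] = Σ_H E[X_H] = 15 · p^{3} = 15 · 1/8 = 15/8.
Numerically: E[X] ≈ 1.875.

E[X] = 15 · (1/2)^{3} = 15/8 ≈ 1.875.


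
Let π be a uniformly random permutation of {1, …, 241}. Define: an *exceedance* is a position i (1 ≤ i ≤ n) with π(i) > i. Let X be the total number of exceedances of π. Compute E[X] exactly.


Write X = Σ_{i=1}^{241} X_i, where X_i = 1_{π(i) > i}.
For each fixed i, π(i) is uniform over {1, …, 241} (marginal of a uniform permutation), so P[π(i) > i] = (n − i)/n. Summing: Σ_{i=1}^{241} (n − i)/n = (0 + 1 + … + 240)/241 = 241(241 − 1)/(2·241) = (241 − 1)/2.
Hence E[X] = Σ_{i=1}^{241} (241 − i)/241 = 120 ≈ 120.0000.

E[X] = 120 = 120.0000.


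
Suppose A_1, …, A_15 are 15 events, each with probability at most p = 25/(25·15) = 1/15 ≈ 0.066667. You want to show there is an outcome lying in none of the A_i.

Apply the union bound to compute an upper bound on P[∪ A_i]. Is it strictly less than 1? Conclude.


Union bound: P[∪_{i=1}^{15} A_i] ≤ Σ_i P[A_i] ≤ 15·p = 15·(1/15) = 1.
Numerically: 1 ≈ 1.000000.
Is 1 < 1? NO.
Since the bound 1 is ≥ 1, the union bound is uninformative here; it does NOT by itself certify existence.

15·p = 1 ≈ 1.000000; existence NOT certified by the union bound.


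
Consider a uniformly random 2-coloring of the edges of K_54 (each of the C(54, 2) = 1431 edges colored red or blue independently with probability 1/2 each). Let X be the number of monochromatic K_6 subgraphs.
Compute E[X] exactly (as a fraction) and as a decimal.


Let X = Σ_S X_S over the C(54, 6) = 25827165 subsets S of size 6, where X_S = 1 if the K_6 on S is monochromatic.
For a fixed S, the K_6 on S has C(6, 2) = 15 edges. P[all 15 edges red] = (1/2)^15, and likewise for blue, so P[monochromatic] = 2·(1/2)^15 = 2^{1 − 15} = 1/16384.
By linearity: E[X] = C(54, 6) · 2^{1 − 15} = 25827165 · 1/16384 = 25827165/16384.
Numerically: E[X] ≈ 1576.365051.

E[X] = C(54,6)·2^(1−C(6,2)) = 25827165/16384 ≈ 1576.365051.


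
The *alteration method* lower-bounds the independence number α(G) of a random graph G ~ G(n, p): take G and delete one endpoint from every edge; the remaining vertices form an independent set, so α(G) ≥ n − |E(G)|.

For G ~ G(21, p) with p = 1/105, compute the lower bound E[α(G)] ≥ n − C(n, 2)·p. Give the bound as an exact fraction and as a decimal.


E[|E(G)|] = C(21, 2)·p = 210 · (1/105) = 2.
E[α(G)] ≥ n − E[|E(G)|] = 21 − 2 = 19.
Numerically: ≈ 19.0000.
(This is only a lower bound; the true E[α(G)] may be larger.)

E[α(G)] ≥ 19 ≈ 19.0000.


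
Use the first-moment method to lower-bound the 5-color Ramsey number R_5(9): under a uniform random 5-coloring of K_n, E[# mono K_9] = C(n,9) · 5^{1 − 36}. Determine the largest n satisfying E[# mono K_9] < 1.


We need C(n, 9) · 5^{1 − 36} < 1, i.e. C(n, 9) < 5^{36 − 1} = 2910383045673370361328125.
Check values of n near the boundary:
  n = 2168: C(2168, 9) = 2867804175977929537095120; 2867804175977929537095120 < 2910383045673370361328125? YES
  n = 2169: C(2169, 9) = 2879753360044504243499683; 2879753360044504243499683 < 2910383045673370361328125? YES
  n = 2170: C(2170, 9) = 2891746779868845075610510; 2891746779868845075610510 < 2910383045673370361328125? YES
  n = 2171: C(2171, 9) = 2903784578674959601827205; 2903784578674959601827205 < 2910383045673370361328125? YES
  n = 2172: C(2172, 9) = 2915866900084148060642020; 2915866900084148060642020 < 2910383045673370361328125? NO
  n = 2173: C(2173, 9) = 2927993888115921319674265; 2927993888115921319674265 < 2910383045673370361328125? NO
The largest n with C(n, 9) < 2910383045673370361328125 is n = 2171 (where E[X] = 580756915734991920365441/582076609134674072265625 ≈ 0.9977). Hence R_5(9) > 2171, i.e. R_5(9) ≥ 2172.

Largest n = 2171; hence R_5(9) > 2171.


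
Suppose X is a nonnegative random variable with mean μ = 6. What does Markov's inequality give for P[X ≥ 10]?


μ = E[X] = 6, a = 10.
Markov: P[X ≥ 10] ≤ μ/a = (6)/10 = 3/5.
Numerically: ≈ 0.60000.
(Since a = 10 > μ = 6.00000, the bound 3/5 is < 1 and informative.)

P[X ≥ 10] ≤ 3/5 ≈ 0.60000.


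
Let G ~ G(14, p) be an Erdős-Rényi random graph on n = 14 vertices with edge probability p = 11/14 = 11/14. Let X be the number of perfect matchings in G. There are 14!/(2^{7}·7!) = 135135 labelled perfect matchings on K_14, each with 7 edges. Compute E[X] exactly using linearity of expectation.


K_14 has 14!/(2^{7}·7!) = 135135 labelled perfect matchings.
For each such perfect matching H, let X_H = 1 if all 7 edges of H are present in G. Then P[X_H = 1] = p^{7} = (11/14)^{7} = 19487171/105413504.
By linearity of expectation: E[X] = Σ_H E[X_H] = 135135 · p^{7} = 135135 · 19487171/105413504 = 376199836155/15059072.
Numerically: E[X] ≈ 24982.

E[X] = 135135 · (11/14)^{7} = 376199836155/15059072 ≈ 24982.


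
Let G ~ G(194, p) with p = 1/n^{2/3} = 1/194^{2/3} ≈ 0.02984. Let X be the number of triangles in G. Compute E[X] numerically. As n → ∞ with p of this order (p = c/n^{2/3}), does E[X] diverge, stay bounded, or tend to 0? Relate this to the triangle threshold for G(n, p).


Number of potential triangles: C(194, 3) = 1198144.
Each occurs with probability p³ ≈ (0.02984)³ ≈ 2.6570305e-05.
By linearity: E[X] = C(194, 3)·p³ ≈ 1198144 · 2.6570305e-05 ≈ 31.83505.
Since α = 2/3 < 1, p = c/n^{2/3} ≫ 1/n is above the triangle threshold p ~ 1/n. Asymptotically E[X] ~ (c³/6)·n^{3(1−α)} = (1³/6)·n^{1} → ∞; triangles are abundant w.h.p.

E[X] ≈ 31.83505; in regime p = Θ(1/n^{2/3}) E[X] diverges (above the triangle threshold p ~ 1/n).


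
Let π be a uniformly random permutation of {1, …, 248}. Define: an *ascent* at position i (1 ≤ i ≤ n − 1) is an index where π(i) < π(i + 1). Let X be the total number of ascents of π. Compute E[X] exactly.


Write X = Σ X_I over i = 1, …, 247, with X_I the indicator of one ascent.
There are 247 indicators.
For each fixed i, the pair (π(i), π(i+1)) is a uniformly random ordered pair of distinct values from {1, …, 248}; by symmetry P[π(i) < π(i+1)] = 1/2.
By linearity: E[X] = 247 · (1/2) = (248 − 1) · (1/2) = 247/2 ≈ 123.50000.

E[X] = 247/2 = 123.50000.


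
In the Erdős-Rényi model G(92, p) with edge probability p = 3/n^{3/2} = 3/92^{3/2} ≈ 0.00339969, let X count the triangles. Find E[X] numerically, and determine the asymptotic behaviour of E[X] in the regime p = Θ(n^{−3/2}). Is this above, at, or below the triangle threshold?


Number of potential triangles: C(92, 3) = 125580.
Each occurs with probability p³ ≈ (0.00339969)³ ≈ 3.92933034e-08.
By linearity: E[X] = C(92, 3)·p³ ≈ 125580 · 3.92933034e-08 ≈ 0.004934.
Since α = 3/2 > 1, p = c/n^{3/2} = o(1/n) is below the triangle threshold p ~ 1/n. Asymptotically E[X] ~ (c³/6)·n^{3(1−α)} = (3³/6)·n^{-1.5} → 0, so by Markov's inequality G has no triangles w.h.p.

E[X] ≈ 0.004934; in regime p = Θ(1/n^{3/2}) E[X] tends to 0 (below the triangle threshold p ~ 1/n).


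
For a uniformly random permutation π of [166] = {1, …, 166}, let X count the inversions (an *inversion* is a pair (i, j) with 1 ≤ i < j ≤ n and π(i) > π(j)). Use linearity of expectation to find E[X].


Write X = Σ X_I over the C(166, 2) = 13695 pairs i < j, with X_I the indicator of one inversion.
There are 13695 indicators.
For each fixed pair i < j, the values π(i) and π(j) are two distinct elements of {1, …, 166} in uniformly random order; by symmetry P[π(i) > π(j)] = 1/2.
By linearity: E[X] = 13695 · (1/2) = C(166, 2) · (1/2) = 13695/2 = 13695/2 ≈ 6847.50000.

E[X] = 13695/2 = 6847.50000.


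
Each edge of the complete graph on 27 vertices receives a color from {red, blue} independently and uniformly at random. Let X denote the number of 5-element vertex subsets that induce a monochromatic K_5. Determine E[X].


Let X = Σ_S X_S over the C(27, 5) = 80730 subsets S of size 5, where X_S = 1 if the K_5 on S is monochromatic.
For a fixed S, the K_5 on S has C(5, 2) = 10 edges. P[all 10 edges red] = (1/2)^10, and likewise for blue, so P[monochromatic] = 2·(1/2)^10 = 2^{1 − 10} = 1/512.
By linearity of expectation: E[X] = C(27, 5) · 2^{1 − 10} = 80730 · 1/512 = 40365/256.
Numerically: E[X] ≈ 157.67578.

E[X] = C(27,5)·2^(1−C(5,2)) = 40365/256 ≈ 157.67578.


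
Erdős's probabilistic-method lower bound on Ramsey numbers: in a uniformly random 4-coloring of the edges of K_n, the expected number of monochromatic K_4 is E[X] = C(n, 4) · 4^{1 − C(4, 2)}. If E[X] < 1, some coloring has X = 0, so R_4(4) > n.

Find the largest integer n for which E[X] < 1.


We need C(n, 4) · 4^{1 − 6} < 1, i.e. C(n, 4) < 4^{6 − 1} = 1024.
Check values of n near the boundary:
  n = 13: C(13, 4) = 715; 715 < 1024? YES
  n = 14: C(14, 4) = 1001; 1001 < 1024? YES
  n = 15: C(15, 4) = 1365; 1365 < 1024? NO
The largest n with C(n, 4) < 1024 is n = 14 (where E[X] = 1001/1024 ≈ 0.977539). Hence R_4(4) > 14, i.e. R_4(4) ≥ 15.

Largest n = 14; hence R_4(4) > 14.


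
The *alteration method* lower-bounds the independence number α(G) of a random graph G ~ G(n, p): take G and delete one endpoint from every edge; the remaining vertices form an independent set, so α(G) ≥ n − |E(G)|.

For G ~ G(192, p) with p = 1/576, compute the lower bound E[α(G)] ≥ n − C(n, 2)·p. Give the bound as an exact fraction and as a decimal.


E[|E(G)|] = C(192, 2)·p = 18336 · (1/576) = 191/6.
E[α(G)] ≥ n − E[|E(G)|] = 192 − 191/6 = 961/6.
Numerically: ≈ 160.166667.
(This is only a lower bound; the true E[α(G)] may be larger.)

E[α(G)] ≥ 961/6 ≈ 160.166667.


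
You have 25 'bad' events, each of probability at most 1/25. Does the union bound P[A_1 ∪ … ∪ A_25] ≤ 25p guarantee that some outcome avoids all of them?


Union bound: P[∪_{i=1}^{25} A_i] ≤ Σ_i P[A_i] ≤ 25·p = 25·(1/25) = 1.
Numerically: 1 ≈ 1.0000.
Is 1 < 1? NO.
Since the bound 1 is ≥ 1, the union bound is uninformative here; it does NOT by itself certify existence.

25·p = 1 ≈ 1.0000; existence NOT certified by the union bound.


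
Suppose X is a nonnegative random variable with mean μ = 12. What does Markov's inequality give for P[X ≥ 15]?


μ = E[X] = 12, a = 15.
Markov: P[X ≥ 15] ≤ μ/a = (12)/15 = 4/5.
Numerically: ≈ 0.800000.
(Since a = 15 > μ = 12.000000, the bound 4/5 is < 1 and informative.)

P[X ≥ 15] ≤ 4/5 ≈ 0.800000.


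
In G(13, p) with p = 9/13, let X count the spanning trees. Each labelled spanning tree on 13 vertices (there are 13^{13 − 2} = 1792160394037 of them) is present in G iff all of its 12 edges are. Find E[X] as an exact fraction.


K_13 has 13^{13 − 2} = 1792160394037 labelled spanning trees.
For each such spanning tree H, let X_H = 1 if all 12 edges of H are present in G. Then P[X_H = 1] = p^{12} = (9/13)^{12} = 282429536481/23298085122481.
Summing the indicators: E[X] = Σ_H E[X_H] = 1792160394037 · p^{12} = 1792160394037 · 282429536481/23298085122481 = 282429536481/13.
Numerically: E[X] ≈ 2.17253e+10.

E[X] = 1792160394037 · (9/13)^{12} = 282429536481/13 ≈ 2.17253e+10.


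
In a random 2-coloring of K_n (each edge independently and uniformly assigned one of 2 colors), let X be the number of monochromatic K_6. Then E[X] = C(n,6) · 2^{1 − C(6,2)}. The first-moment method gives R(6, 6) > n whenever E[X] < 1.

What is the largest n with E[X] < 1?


We need C(n, 6) · 2^{1 − 15} < 1, i.e. C(n, 6) < 2^{15 − 1} = 16384.
Check values of n near the boundary:
  n = 13: C(13, 6) = 1716; 1716 < 16384? YES
  n = 14: C(14, 6) = 3003; 3003 < 16384? YES
  n = 15: C(15, 6) = 5005; 5005 < 16384? YES
  n = 16: C(16, 6) = 8008; 8008 < 16384? YES
  n = 17: C(17, 6) = 12376; 12376 < 16384? YES
  n = 18: C(18, 6) = 18564; 18564 < 16384? NO
The largest n with C(n, 6) < 16384 is n = 17 (where E[X] = 1547/2048 ≈ 0.7554). Hence R(6, 6) > 17, i.e. R(6, 6) ≥ 18.

Largest n = 17; hence R(6, 6) > 17.
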